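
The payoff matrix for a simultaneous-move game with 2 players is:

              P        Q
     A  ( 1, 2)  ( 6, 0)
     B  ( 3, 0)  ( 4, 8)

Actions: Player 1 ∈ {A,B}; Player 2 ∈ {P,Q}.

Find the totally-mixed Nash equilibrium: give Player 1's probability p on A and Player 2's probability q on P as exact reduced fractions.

P1 indiff ⇒ q·1+(1-q)·6 = q·3+(1-q)·4 ⇒ q(-2) = (1-q)(-2) ⇒ q = 1/2
P2 indiff ⇒ p·2+(1-p)·0 = p·0+(1-p)·8 ⇒ p(2) = (1-p)(8) ⇒ p = 4/5

(p,q) = (4/5, 1/2)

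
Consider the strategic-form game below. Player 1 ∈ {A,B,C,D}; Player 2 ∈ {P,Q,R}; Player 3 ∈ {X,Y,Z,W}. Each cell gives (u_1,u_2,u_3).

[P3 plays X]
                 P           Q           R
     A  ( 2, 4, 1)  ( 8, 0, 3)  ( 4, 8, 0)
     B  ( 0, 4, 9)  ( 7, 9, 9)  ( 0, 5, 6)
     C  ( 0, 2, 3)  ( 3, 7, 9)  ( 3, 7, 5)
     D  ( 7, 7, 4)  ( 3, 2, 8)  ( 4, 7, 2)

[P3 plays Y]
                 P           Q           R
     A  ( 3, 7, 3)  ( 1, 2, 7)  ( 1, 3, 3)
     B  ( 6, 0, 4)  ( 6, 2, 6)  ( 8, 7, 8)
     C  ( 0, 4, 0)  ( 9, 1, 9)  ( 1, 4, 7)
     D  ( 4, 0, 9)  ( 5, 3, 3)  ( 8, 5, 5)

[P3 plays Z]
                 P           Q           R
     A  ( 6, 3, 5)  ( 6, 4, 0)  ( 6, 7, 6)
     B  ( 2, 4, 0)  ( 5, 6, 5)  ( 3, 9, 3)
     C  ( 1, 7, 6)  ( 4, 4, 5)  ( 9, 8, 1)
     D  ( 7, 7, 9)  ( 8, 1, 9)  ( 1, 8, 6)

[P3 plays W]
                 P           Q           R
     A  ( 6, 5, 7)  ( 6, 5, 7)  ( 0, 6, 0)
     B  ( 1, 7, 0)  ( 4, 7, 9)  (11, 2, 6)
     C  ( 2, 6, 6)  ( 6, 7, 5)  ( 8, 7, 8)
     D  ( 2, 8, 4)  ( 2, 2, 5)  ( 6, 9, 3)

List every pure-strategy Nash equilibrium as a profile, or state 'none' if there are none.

(A,P,X): not NE [P1→D gives 7>2; P2→R gives 8>4; P3→W gives 7>1]
(A,P,Y): not NE [P1→B gives 6>3; P3→W gives 7>3]
(A,P,Z): not NE [P1→D gives 7>6; P2→R gives 7>3; P3→W gives 7>5]
(A,P,W): not NE [P2→R gives 6>5]
(A,Q,X): not NE [P2→R gives 8>0; P3→W gives 7>3]
(A,Q,Y): not NE [P1→C gives 9>1; P2→P gives 7>2]
(A,Q,Z): not NE [P1→D gives 8>6; P2→R gives 7>4; P3→W gives 7>0]
(A,Q,W): not NE [P2→R gives 6>5]
(A,R,X): not NE [P3→Z gives 6>0]
(A,R,Y): not NE [P1→D gives 8>1; P2→P gives 7>3; P3→Z gives 6>3]
(A,R,Z): not NE [P1→C gives 9>6]
(A,R,W): not NE [P1→B gives 11>0; P3→Z gives 6>0]
(B,P,X): not NE [P1→D gives 7>0; P2→Q gives 9>4]
(B,P,Y): not NE [P2→R gives 7>0; P3→X gives 9>4]
(B,P,Z): not NE [P1→D gives 7>2; P2→R gives 9>4; P3→X gives 9>0]
(B,P,W): not NE [P1→A gives 6>1; P3→X gives 9>0]
(B,Q,X): not NE [P1→A gives 8>7]
(B,Q,Y): not NE [P1→C gives 9>6; P2→R gives 7>2; P3→W gives 9>6]
(B,Q,Z): not NE [P1→D gives 8>5; P2→R gives 9>6; P3→W gives 9>5]
(B,Q,W): not NE [P1→C gives 6>4]
(B,R,X): not NE [P1→D gives 4>0; P2→Q gives 9>5; P3→Y gives 8>6]
(B,R,Y): NE
(B,R,Z): not NE [P1→C gives 9>3; P3→Y gives 8>3]
(B,R,W): not NE [P2→Q gives 7>2; P3→Y gives 8>6]
(C,P,X): not NE [P1→D gives 7>0; P2→R gives 7>2; P3→W gives 6>3]
(C,P,Y): not NE [P1→B gives 6>0; P3→W gives 6>0]
(C,P,Z): not NE [P1→D gives 7>1; P2→R gives 8>7]
(C,P,W): not NE [P1→A gives 6>2; P2→R gives 7>6]
(C,Q,X): not NE [P1→A gives 8>3]
(C,Q,Y): not NE [P2→R gives 4>1]
(C,Q,Z): not NE [P1→D gives 8>4; P2→R gives 8>4; P3→Y gives 9>5]
(C,Q,W): not NE [P3→Y gives 9>5]
(C,R,X): not NE [P1→D gives 4>3; P3→W gives 8>5]
(C,R,Y): not NE [P1→D gives 8>1; P3→W gives 8>7]
(C,R,Z): not NE [P3→W gives 8>1]
(C,R,W): not NE [P1→B gives 11>8]
(D,P,X): not NE [P3→Z gives 9>4]
(D,P,Y): not NE [P1→B gives 6>4; P2→R gives 5>0]
(D,P,Z): not NE [P2→R gives 8>7]
(D,P,W): not NE [P1→A gives 6>2; P2→R gives 9>8; P3→Z gives 9>4]
(D,Q,X): not NE [P1→A gives 8>3; P2→R gives 7>2; P3→Z gives 9>8]
(D,Q,Y): not NE [P1→C gives 9>5; P2→R gives 5>3; P3→Z gives 9>3]
(D,Q,Z): not NE [P2→R gives 8>1]
(D,Q,W): not NE [P1→C gives 6>2; P2→R gives 9>2; P3→Z gives 9>5]
(D,R,X): not NE [P3→Z gives 6>2]
(D,R,Y): not NE [P3→Z gives 6>5]
(D,R,Z): not NE [P1→C gives 9>1]
(D,R,W): not NE [P1→B gives 11>6; P3→Z gives 6>3]

Nash profiles: (B,R,Y)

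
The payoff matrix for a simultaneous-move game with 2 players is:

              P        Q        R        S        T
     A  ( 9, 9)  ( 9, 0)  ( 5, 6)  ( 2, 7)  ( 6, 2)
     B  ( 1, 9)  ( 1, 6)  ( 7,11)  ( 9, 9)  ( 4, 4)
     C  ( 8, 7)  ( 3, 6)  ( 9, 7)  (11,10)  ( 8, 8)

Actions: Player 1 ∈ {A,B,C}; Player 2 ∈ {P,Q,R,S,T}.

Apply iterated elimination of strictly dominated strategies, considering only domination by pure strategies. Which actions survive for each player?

Remaining: P1:{A,C} P2:{P,S}

P1 drop B (C beats it: P:8>1 Q:3>1 R:9>7 S:11>9 T:8>4)
P2 drop Q (P beats it: A:9>0 C:7>6)
P2 drop R (S beats it: A:7>6 C:10>7)
P2 drop T (S beats it: A:7>2 C:10>8)
P1→{A,C} P2→{P,S}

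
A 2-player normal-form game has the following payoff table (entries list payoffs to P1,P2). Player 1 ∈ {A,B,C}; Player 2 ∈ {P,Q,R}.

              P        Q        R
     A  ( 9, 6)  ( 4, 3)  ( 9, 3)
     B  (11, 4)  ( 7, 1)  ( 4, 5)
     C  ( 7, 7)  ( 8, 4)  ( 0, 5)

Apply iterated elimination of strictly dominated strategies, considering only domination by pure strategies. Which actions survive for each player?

P2 drop Q (P beats it: A:6>3 B:4>1 C:7>4)
P1 drop C (A beats it: P:9>7 R:9>0)
P1→{A,B} P2→{P,R}

Survivors P1:{A,B} P2:{P,R}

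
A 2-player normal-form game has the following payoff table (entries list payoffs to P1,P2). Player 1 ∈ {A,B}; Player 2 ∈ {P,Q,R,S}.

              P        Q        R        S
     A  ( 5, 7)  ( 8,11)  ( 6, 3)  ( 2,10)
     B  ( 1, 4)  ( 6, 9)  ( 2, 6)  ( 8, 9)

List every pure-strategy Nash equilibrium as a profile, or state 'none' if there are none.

(A,P): not NE [P2→Q gives 11>7]
(A,Q): NE
(A,R): not NE [P2→Q gives 11>3]
(A,S): not NE [P1→B gives 8>2; P2→Q gives 11>10]
(B,P): not NE [P1→A gives 5>1; P2→S gives 9>4]
(B,Q): not NE [P1→A gives 8>6]
(B,R): not NE [P1→A gives 6>2; P2→S gives 9>6]
(B,S): NE

PSNE = {(A,Q), (B,S)}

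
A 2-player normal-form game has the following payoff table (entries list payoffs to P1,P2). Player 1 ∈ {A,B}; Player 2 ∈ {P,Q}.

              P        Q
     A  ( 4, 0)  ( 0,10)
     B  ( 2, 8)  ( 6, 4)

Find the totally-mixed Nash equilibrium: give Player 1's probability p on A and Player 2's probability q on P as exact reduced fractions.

P1 indiff ⇒ q·4+(1-q)·0 = q·2+(1-q)·6 ⇒ q(2) = (1-q)(6) ⇒ q = 3/4
P2 indiff ⇒ p·0+(1-p)·8 = p·10+(1-p)·4 ⇒ p(-10) = (1-p)(-4) ⇒ p = 2/7

p=2/7, q=3/4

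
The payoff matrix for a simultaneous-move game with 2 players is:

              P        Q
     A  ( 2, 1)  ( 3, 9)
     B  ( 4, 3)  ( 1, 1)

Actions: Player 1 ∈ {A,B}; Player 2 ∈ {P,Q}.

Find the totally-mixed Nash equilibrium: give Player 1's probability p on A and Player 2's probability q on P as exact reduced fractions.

P1 indiff ⇒ q·2+(1-q)·3 = q·4+(1-q)·1 ⇒ q(-2) = (1-q)(-2) ⇒ q = 1/2
P2 indiff ⇒ p·1+(1-p)·3 = p·9+(1-p)·1 ⇒ p(-8) = (1-p)(-2) ⇒ p = 1/5

P1 mixes 1/5 on A; P2 mixes 1/2 on P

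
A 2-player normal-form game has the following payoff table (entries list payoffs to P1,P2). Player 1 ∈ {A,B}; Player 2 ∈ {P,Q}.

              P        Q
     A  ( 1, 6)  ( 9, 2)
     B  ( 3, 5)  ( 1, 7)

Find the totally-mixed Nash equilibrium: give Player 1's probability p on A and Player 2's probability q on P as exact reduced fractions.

P1 indiff ⇒ q·1+(1-q)·9 = q·3+(1-q)·1 ⇒ q(-2) = (1-q)(-8) ⇒ q = 4/5
P2 indiff ⇒ p·6+(1-p)·5 = p·2+(1-p)·7 ⇒ p(4) = (1-p)(2) ⇒ p = 1/3

P1 mixes 1/3 on A; P2 mixes 4/5 on P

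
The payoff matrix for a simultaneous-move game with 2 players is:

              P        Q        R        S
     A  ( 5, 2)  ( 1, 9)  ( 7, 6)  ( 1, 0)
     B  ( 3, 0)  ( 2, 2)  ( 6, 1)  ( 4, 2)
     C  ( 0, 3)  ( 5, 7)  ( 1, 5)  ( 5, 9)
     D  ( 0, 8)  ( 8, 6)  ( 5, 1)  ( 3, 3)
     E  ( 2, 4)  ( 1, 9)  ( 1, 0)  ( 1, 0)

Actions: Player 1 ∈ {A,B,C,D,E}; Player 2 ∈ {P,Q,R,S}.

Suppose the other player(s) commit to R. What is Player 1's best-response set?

u_1(A vs R) = 7
u_1(B vs R) = 6
u_1(C vs R) = 1
u_1(D vs R) = 5
u_1(E vs R) = 1
max payoff 7 at {A}

argmax u_1 = {A}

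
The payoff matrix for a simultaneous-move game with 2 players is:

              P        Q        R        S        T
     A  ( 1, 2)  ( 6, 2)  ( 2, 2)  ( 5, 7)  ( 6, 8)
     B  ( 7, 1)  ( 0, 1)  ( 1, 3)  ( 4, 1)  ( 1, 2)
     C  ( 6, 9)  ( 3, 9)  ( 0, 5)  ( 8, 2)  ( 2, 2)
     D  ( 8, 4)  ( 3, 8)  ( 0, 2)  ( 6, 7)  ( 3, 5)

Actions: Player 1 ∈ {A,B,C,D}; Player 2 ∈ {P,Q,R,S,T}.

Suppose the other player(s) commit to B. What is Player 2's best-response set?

u_2(P vs B) = 1
u_2(Q vs B) = 1
u_2(R vs B) = 3
u_2(S vs B) = 1
u_2(T vs B) = 2
max payoff 3 at {R}

BR_2 = {R}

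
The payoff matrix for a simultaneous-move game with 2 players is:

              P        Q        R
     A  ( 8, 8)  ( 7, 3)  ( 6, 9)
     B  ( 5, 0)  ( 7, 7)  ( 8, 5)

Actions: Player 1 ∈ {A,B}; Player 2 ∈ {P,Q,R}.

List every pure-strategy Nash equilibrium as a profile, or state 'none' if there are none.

PSNE = {(B,Q)}

(A,P): not NE [P2→R gives 9>8]
(A,Q): not NE [P2→R gives 9>3]
(A,R): not NE [P1→B gives 8>6]
(B,P): not NE [P1→A gives 8>5; P2→Q gives 7>0]
(B,Q): NE
(B,R): not NE [P2→Q gives 7>5]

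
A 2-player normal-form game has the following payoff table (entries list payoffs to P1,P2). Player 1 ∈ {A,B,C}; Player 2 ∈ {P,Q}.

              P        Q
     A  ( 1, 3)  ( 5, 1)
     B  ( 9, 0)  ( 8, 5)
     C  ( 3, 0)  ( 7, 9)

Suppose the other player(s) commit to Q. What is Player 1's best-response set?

u_1(A vs Q) = 5
u_1(B vs Q) = 8
u_1(C vs Q) = 7
max payoff 8 at {B}

argmax u_1 = {B}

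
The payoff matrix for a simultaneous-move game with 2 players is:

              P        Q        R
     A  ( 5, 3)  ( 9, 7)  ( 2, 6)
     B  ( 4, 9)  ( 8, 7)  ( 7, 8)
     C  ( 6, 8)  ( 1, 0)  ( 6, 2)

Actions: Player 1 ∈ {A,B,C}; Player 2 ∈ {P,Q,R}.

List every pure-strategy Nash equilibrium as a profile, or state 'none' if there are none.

(A,P): not NE [P1→C gives 6>5; P2→Q gives 7>3]
(A,Q): NE
(A,R): not NE [P1→B gives 7>2; P2→Q gives 7>6]
(B,P): not NE [P1→C gives 6>4]
(B,Q): not NE [P1→A gives 9>8; P2→P gives 9>7]
(B,R): not NE [P2→P gives 9>8]
(C,P): NE
(C,Q): not NE [P1→A gives 9>1; P2→P gives 8>0]
(C,R): not NE [P1→B gives 7>6; P2→P gives 8>2]

NE set: (A,Q), (C,P)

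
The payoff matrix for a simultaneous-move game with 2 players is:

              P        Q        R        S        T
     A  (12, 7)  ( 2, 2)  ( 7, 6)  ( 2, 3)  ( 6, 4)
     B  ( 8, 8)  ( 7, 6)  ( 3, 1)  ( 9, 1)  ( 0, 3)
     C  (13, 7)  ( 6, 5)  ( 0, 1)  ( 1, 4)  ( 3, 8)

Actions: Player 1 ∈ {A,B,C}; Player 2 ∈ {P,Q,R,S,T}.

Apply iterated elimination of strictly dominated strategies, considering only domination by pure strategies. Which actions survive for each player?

P2 drop Q (P beats it: A:7>2 B:8>6 C:7>5)
P2 drop R (P beats it: A:7>6 B:8>1 C:7>1)
P2 drop S (P beats it: A:7>3 B:8>1 C:7>4)
P1 drop B (A beats it: P:12>8 T:6>0)
P1→{A,C} P2→{P,T}

IESDS → P1:{A,C} P2:{P,T}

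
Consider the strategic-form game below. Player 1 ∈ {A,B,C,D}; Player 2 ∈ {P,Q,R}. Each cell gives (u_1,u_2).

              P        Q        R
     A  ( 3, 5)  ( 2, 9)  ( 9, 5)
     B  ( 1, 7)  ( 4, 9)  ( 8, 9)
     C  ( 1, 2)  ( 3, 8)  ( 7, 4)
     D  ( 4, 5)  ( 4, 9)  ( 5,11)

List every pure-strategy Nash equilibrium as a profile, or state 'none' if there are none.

(A,P): not NE [P1→D gives 4>3; P2→Q gives 9>5]
(A,Q): not NE [P1→D gives 4>2]
(A,R): not NE [P2→Q gives 9>5]
(B,P): not NE [P1→D gives 4>1; P2→R gives 9>7]
(B,Q): NE
(B,R): not NE [P1→A gives 9>8]
(C,P): not NE [P1→D gives 4>1; P2→Q gives 8>2]
(C,Q): not NE [P1→D gives 4>3]
(C,R): not NE [P1→A gives 9>7; P2→Q gives 8>4]
(D,P): not NE [P2→R gives 11>5]
(D,Q): not NE [P2→R gives 11>9]
(D,R): not NE [P1→A gives 9>5]

PSNE = {(B,Q)}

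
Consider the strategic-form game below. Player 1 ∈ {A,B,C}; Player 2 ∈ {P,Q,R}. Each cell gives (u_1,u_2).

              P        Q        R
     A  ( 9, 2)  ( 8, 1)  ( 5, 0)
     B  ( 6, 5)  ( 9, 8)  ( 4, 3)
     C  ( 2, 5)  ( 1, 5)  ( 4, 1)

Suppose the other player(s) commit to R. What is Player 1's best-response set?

argmax u_1 = {A}

u_1(A vs R) = 5
u_1(B vs R) = 4
u_1(C vs R) = 4
max payoff 5 at {A}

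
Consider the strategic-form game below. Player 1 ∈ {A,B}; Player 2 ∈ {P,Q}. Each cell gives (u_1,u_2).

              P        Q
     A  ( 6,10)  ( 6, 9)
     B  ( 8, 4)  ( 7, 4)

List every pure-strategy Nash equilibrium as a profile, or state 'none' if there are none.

(A,P): not NE [P1→B gives 8>6]
(A,Q): not NE [P1→B gives 7>6; P2→P gives 10>9]
(B,P): NE
(B,Q): NE

NE set: (B,P), (B,Q)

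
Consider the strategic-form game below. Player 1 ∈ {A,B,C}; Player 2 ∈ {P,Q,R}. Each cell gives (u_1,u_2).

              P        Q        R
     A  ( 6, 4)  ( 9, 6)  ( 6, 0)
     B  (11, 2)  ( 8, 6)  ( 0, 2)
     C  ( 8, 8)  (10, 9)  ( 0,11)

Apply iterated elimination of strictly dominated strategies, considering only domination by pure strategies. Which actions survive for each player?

P2 drop P (Q beats it: A:6>4 B:6>2 C:9>8)
P1 drop B (A beats it: Q:9>8 R:6>0)
P1→{A,C} P2→{Q,R}

IESDS → P1:{A,C} P2:{Q,R}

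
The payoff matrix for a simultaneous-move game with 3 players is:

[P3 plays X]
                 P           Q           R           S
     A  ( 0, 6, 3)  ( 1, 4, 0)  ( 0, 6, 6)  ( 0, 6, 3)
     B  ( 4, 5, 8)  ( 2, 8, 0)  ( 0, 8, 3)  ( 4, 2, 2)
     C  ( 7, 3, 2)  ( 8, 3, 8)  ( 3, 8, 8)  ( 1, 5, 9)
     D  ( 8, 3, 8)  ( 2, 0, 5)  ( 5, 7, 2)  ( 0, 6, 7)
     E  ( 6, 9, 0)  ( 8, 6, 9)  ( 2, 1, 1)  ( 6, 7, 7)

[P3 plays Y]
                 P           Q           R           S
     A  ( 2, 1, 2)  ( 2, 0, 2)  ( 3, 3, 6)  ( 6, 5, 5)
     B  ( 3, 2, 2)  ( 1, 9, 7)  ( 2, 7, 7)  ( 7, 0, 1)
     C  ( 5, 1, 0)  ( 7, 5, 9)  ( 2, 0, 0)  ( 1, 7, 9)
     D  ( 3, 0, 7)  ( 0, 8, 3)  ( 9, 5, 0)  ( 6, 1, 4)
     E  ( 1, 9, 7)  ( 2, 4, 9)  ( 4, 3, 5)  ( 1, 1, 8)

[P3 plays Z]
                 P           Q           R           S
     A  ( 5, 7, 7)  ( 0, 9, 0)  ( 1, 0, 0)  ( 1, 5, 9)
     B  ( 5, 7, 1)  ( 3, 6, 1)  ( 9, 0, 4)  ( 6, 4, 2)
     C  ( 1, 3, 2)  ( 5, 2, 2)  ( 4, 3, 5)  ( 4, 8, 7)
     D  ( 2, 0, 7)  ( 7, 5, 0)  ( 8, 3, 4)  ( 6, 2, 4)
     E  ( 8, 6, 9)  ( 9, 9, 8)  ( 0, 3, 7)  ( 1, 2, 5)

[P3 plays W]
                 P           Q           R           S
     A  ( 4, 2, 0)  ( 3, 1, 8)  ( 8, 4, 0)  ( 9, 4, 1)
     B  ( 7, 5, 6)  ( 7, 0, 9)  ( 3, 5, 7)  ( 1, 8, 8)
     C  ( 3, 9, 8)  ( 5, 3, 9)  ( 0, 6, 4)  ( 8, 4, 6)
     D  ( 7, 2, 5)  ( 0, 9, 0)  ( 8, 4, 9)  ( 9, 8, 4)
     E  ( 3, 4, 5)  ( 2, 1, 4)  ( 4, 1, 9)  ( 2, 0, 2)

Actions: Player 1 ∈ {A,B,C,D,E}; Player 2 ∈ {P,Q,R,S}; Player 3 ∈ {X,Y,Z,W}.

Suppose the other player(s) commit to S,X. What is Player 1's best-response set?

u_1(A vs S,X) = 0
u_1(B vs S,X) = 4
u_1(C vs S,X) = 1
u_1(D vs S,X) = 0
u_1(E vs S,X) = 6
max payoff 6 at {E}

argmax u_1 = {E}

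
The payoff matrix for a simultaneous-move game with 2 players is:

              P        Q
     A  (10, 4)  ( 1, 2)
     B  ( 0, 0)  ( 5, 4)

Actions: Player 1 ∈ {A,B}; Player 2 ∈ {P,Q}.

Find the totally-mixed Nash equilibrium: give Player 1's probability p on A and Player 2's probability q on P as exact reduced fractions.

P1 indiff ⇒ q·10+(1-q)·1 = q·0+(1-q)·5 ⇒ q(10) = (1-q)(4) ⇒ q = 2/7
P2 indiff ⇒ p·4+(1-p)·0 = p·2+(1-p)·4 ⇒ p(2) = (1-p)(4) ⇒ p = 2/3

p=2/3, q=2/7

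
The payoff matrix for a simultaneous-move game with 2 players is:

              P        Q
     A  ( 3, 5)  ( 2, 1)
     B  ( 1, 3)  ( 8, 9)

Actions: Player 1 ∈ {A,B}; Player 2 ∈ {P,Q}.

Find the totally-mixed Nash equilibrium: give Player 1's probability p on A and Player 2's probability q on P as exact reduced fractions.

(p,q) = (3/5, 3/4)

P1 indiff ⇒ q·3+(1-q)·2 = q·1+(1-q)·8 ⇒ q(2) = (1-q)(6) ⇒ q = 3/4
P2 indiff ⇒ p·5+(1-p)·3 = p·1+(1-p)·9 ⇒ p(4) = (1-p)(6) ⇒ p = 3/5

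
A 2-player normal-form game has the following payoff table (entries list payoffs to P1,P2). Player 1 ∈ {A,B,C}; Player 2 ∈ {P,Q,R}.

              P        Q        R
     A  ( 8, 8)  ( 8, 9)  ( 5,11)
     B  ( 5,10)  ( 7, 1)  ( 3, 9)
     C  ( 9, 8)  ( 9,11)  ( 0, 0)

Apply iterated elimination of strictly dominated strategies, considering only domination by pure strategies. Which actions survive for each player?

Remaining: P1:{A,C} P2:{Q,R}

P1 drop B (A beats it: P:8>5 Q:8>7 R:5>3)
P2 drop P (Q beats it: A:9>8 C:11>8)
P1→{A,C} P2→{Q,R}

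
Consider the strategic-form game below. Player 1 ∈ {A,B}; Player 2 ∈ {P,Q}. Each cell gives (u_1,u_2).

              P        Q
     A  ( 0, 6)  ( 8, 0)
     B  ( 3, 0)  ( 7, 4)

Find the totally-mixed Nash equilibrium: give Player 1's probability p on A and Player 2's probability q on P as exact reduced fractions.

(p,q) = (2/5, 1/4)

P1 indiff ⇒ q·0+(1-q)·8 = q·3+(1-q)·7 ⇒ q(-3) = (1-q)(-1) ⇒ q = 1/4
P2 indiff ⇒ p·6+(1-p)·0 = p·0+(1-p)·4 ⇒ p(6) = (1-p)(4) ⇒ p = 2/5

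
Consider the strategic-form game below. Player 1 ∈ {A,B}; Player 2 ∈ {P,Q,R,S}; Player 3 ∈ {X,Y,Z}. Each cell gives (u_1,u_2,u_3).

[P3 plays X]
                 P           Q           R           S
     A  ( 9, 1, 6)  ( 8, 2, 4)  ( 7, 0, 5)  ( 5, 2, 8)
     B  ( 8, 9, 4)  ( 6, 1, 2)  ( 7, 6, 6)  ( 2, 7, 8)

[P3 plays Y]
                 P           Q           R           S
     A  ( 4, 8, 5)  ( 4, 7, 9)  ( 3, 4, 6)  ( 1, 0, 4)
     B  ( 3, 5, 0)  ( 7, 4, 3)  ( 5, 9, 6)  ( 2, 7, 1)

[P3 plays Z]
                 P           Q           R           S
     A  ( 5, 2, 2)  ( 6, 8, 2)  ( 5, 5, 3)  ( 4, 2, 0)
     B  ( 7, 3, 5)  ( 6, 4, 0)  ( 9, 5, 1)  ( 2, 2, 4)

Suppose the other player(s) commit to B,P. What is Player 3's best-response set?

argmax u_3 = {Z}

u_3(X vs B,P) = 4
u_3(Y vs B,P) = 0
u_3(Z vs B,P) = 5
max payoff 5 at {Z}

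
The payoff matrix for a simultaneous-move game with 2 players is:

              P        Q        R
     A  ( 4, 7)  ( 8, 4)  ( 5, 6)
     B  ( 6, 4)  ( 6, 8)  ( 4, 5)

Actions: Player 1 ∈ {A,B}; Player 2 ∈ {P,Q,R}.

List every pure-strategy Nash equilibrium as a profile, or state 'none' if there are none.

(A,P): not NE [P1→B gives 6>4]
(A,Q): not NE [P2→P gives 7>4]
(A,R): not NE [P2→P gives 7>6]
(B,P): not NE [P2→Q gives 8>4]
(B,Q): not NE [P1→A gives 8>6]
(B,R): not NE [P1→A gives 5>4; P2→Q gives 8>5]

No pure NE.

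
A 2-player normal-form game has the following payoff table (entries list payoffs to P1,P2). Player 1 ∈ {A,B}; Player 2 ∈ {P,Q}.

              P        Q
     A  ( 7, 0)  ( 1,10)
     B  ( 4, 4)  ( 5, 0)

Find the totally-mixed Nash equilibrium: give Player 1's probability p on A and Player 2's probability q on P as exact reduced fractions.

P1 indiff ⇒ q·7+(1-q)·1 = q·4+(1-q)·5 ⇒ q(3) = (1-q)(4) ⇒ q = 4/7
P2 indiff ⇒ p·0+(1-p)·4 = p·10+(1-p)·0 ⇒ p(-10) = (1-p)(-4) ⇒ p = 2/7

p=2/7, q=4/7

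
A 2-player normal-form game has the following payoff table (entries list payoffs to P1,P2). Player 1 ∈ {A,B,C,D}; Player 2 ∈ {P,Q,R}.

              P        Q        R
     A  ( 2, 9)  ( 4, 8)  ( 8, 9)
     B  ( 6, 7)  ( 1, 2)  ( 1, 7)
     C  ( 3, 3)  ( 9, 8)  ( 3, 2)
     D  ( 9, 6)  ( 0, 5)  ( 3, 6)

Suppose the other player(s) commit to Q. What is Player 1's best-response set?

P1 best: {C}

u_1(A vs Q) = 4
u_1(B vs Q) = 1
u_1(C vs Q) = 9
u_1(D vs Q) = 0
max payoff 9 at {C}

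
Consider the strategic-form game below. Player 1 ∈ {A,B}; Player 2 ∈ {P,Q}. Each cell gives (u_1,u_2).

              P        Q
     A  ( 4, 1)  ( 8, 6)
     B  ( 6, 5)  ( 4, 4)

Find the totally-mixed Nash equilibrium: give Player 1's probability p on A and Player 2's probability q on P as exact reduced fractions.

P1 indiff ⇒ q·4+(1-q)·8 = q·6+(1-q)·4 ⇒ q(-2) = (1-q)(-4) ⇒ q = 2/3
P2 indiff ⇒ p·1+(1-p)·5 = p·6+(1-p)·4 ⇒ p(-5) = (1-p)(-1) ⇒ p = 1/6

P1 mixes 1/6 on A; P2 mixes 2/3 on P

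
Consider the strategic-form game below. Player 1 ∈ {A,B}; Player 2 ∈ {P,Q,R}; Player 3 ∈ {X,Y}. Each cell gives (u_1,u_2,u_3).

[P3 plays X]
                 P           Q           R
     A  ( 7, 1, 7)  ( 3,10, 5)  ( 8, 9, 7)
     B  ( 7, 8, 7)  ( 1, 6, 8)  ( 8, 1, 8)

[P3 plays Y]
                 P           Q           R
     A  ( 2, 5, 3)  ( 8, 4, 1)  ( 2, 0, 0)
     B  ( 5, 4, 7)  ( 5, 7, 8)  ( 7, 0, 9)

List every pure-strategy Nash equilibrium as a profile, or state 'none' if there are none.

Nash profiles: (A,Q,X), (B,P,X)

(A,P,X): not NE [P2→Q gives 10>1]
(A,P,Y): not NE [P1→B gives 5>2; P3→X gives 7>3]
(A,Q,X): NE
(A,Q,Y): not NE [P2→P gives 5>4; P3→X gives 5>1]
(A,R,X): not NE [P2→Q gives 10>9]
(A,R,Y): not NE [P1→B gives 7>2; P2→P gives 5>0; P3→X gives 7>0]
(B,P,X): NE
(B,P,Y): not NE [P2→Q gives 7>4]
(B,Q,X): not NE [P1→A gives 3>1; P2→P gives 8>6]
(B,Q,Y): not NE [P1→A gives 8>5]
(B,R,X): not NE [P2→P gives 8>1; P3→Y gives 9>8]
(B,R,Y): not NE [P2→Q gives 7>0]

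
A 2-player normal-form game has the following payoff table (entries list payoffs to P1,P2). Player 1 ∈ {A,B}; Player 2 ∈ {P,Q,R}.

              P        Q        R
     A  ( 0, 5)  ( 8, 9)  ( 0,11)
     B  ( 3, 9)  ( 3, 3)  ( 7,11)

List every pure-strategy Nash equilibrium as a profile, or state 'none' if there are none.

Nash profiles: (B,R)

(A,P): not NE [P1→B gives 3>0; P2→R gives 11>5]
(A,Q): not NE [P2→R gives 11>9]
(A,R): not NE [P1→B gives 7>0]
(B,P): not NE [P2→R gives 11>9]
(B,Q): not NE [P1→A gives 8>3; P2→R gives 11>3]
(B,R): NE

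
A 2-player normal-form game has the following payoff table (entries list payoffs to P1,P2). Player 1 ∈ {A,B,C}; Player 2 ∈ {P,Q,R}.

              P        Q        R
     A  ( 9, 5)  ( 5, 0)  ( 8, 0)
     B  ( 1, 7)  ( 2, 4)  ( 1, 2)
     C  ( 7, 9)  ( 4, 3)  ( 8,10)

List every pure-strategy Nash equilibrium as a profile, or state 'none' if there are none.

PSNE = {(A,P), (C,R)}

(A,P): NE
(A,Q): not NE [P2→P gives 5>0]
(A,R): not NE [P2→P gives 5>0]
(B,P): not NE [P1→A gives 9>1]
(B,Q): not NE [P1→A gives 5>2; P2→P gives 7>4]
(B,R): not NE [P1→C gives 8>1; P2→P gives 7>2]
(C,P): not NE [P1→A gives 9>7; P2→R gives 10>9]
(C,Q): not NE [P1→A gives 5>4; P2→R gives 10>3]
(C,R): NE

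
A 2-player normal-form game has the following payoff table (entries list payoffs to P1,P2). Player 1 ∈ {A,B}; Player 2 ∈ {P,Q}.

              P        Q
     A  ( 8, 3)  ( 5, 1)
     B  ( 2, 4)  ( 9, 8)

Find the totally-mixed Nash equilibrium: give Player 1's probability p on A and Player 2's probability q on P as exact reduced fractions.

p=2/3, q=2/5

P1 indiff ⇒ q·8+(1-q)·5 = q·2+(1-q)·9 ⇒ q(6) = (1-q)(4) ⇒ q = 2/5
P2 indiff ⇒ p·3+(1-p)·4 = p·1+(1-p)·8 ⇒ p(2) = (1-p)(4) ⇒ p = 2/3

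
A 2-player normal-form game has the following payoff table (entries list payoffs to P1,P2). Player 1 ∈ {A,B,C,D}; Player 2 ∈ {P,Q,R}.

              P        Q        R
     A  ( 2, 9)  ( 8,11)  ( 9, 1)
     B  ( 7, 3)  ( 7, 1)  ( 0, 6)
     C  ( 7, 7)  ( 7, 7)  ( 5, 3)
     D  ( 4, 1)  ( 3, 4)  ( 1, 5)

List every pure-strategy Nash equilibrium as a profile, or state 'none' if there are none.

Nash profiles: (A,Q), (C,P)

(A,P): not NE [P1→C gives 7>2; P2→Q gives 11>9]
(A,Q): NE
(A,R): not NE [P2→Q gives 11>1]
(B,P): not NE [P2→R gives 6>3]
(B,Q): not NE [P1→A gives 8>7; P2→R gives 6>1]
(B,R): not NE [P1→A gives 9>0]
(C,P): NE
(C,Q): not NE [P1→A gives 8>7]
(C,R): not NE [P1→A gives 9>5; P2→Q gives 7>3]
(D,P): not NE [P1→C gives 7>4; P2→R gives 5>1]
(D,Q): not NE [P1→A gives 8>3; P2→R gives 5>4]
(D,R): not NE [P1→A gives 9>1]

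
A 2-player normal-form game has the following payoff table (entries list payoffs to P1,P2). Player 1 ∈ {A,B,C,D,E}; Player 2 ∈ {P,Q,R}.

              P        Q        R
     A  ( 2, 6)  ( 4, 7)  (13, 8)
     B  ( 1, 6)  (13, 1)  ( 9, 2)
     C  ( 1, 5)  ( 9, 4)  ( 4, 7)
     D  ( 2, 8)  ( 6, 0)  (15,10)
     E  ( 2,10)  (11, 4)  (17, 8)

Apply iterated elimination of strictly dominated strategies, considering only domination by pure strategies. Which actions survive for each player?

P1 drop C (E beats it: P:2>1 Q:11>9 R:17>4)
P2 drop Q (R beats it: A:8>7 B:2>1 D:10>0 E:8>4)
P1 drop B (A beats it: P:2>1 R:13>9)
P1→{A,D,E} P2→{P,R}

Survivors P1:{A,D,E} P2:{P,R}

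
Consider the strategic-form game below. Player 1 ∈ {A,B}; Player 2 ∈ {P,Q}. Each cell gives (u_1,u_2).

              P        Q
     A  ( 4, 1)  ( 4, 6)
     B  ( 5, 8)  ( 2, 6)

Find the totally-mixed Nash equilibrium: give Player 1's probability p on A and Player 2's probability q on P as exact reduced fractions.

P1 mixes 2/7 on A; P2 mixes 2/3 on P

P1 indiff ⇒ q·4+(1-q)·4 = q·5+(1-q)·2 ⇒ q(-1) = (1-q)(-2) ⇒ q = 2/3
P2 indiff ⇒ p·1+(1-p)·8 = p·6+(1-p)·6 ⇒ p(-5) = (1-p)(-2) ⇒ p = 2/7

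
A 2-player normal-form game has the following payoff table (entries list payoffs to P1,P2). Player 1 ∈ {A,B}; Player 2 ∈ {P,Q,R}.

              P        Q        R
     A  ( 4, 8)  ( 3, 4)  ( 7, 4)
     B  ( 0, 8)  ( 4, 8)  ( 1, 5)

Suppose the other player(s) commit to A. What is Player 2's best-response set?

u_2(P vs A) = 8
u_2(Q vs A) = 4
u_2(R vs A) = 4
max payoff 8 at {P}

argmax u_2 = {P}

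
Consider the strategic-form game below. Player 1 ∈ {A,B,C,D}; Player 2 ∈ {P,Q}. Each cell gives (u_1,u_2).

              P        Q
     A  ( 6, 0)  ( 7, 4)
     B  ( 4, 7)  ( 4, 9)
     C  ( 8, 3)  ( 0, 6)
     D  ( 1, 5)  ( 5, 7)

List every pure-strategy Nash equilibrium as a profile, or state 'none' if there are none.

Nash profiles: (A,Q)

(A,P): not NE [P1→C gives 8>6; P2→Q gives 4>0]
(A,Q): NE
(B,P): not NE [P1→C gives 8>4; P2→Q gives 9>7]
(B,Q): not NE [P1→A gives 7>4]
(C,P): not NE [P2→Q gives 6>3]
(C,Q): not NE [P1→A gives 7>0]
(D,P): not NE [P1→C gives 8>1; P2→Q gives 7>5]
(D,Q): not NE [P1→A gives 7>5]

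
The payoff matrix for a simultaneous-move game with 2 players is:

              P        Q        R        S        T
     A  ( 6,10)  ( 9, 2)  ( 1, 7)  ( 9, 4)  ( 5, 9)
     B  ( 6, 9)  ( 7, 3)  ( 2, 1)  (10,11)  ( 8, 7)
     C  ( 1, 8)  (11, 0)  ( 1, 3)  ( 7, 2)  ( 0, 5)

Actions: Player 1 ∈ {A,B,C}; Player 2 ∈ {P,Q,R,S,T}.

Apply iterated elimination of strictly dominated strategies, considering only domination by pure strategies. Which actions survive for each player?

P2 drop Q (P beats it: A:10>2 B:9>3 C:8>0)
P1 drop C (B beats it: P:6>1 R:2>1 S:10>7 T:8>0)
P2 drop R (P beats it: A:10>7 B:9>1)
P2 drop T (P beats it: A:10>9 B:9>7)
P1→{A,B} P2→{P,S}

IESDS → P1:{A,B} P2:{P,S}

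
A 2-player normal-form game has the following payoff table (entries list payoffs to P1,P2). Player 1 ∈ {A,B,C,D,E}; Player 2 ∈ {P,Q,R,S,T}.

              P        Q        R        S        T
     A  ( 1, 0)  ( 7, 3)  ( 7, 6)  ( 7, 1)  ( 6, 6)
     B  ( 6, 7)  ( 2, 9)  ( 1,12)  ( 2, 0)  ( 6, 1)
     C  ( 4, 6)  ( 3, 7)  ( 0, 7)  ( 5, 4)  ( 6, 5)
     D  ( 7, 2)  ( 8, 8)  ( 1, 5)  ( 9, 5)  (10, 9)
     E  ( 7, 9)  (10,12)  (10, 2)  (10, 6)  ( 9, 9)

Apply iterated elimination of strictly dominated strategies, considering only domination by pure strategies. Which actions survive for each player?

P1 drop A (E beats it: P:7>1 Q:10>7 R:10>7 S:10>7 T:9>6)
P1 drop B (E beats it: P:7>6 Q:10>2 R:10>1 S:10>2 T:9>6)
P1 drop C (D beats it: P:7>4 Q:8>3 R:1>0 S:9>5 T:10>6)
P2 drop P (Q beats it: D:8>2 E:12>9)
P2 drop R (Q beats it: D:8>5 E:12>2)
P2 drop S (Q beats it: D:8>5 E:12>6)
P1→{D,E} P2→{Q,T}

IESDS → P1:{D,E} P2:{Q,T}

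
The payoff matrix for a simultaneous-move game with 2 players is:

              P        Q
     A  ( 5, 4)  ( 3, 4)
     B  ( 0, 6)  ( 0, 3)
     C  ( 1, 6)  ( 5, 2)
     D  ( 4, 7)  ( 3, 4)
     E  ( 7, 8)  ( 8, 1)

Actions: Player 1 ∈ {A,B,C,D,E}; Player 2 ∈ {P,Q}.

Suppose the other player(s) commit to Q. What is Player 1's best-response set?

argmax u_1 = {E}

u_1(A vs Q) = 3
u_1(B vs Q) = 0
u_1(C vs Q) = 5
u_1(D vs Q) = 3
u_1(E vs Q) = 8
max payoff 8 at {E}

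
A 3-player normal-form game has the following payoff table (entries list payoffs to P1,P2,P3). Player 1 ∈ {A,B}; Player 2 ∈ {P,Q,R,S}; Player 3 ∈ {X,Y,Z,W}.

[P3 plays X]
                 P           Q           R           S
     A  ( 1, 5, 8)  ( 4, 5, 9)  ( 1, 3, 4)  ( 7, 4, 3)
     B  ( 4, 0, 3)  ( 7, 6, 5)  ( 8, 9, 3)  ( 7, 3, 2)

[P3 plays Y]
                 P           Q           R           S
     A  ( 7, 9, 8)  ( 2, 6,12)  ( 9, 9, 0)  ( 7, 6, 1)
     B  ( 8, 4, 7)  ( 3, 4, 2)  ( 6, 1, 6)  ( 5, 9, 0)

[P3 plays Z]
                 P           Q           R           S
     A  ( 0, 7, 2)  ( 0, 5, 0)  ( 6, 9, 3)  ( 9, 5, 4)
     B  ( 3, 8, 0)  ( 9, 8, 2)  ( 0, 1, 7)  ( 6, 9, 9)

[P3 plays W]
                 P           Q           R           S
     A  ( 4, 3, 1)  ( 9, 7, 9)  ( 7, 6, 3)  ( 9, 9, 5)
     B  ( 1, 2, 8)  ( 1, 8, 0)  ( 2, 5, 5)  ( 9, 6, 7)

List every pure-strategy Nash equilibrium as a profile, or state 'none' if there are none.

(A,P,X): not NE [P1→B gives 4>1]
(A,P,Y): not NE [P1→B gives 8>7]
(A,P,Z): not NE [P1→B gives 3>0; P2→R gives 9>7; P3→Y gives 8>2]
(A,P,W): not NE [P2→S gives 9>3; P3→Y gives 8>1]
(A,Q,X): not NE [P1→B gives 7>4; P3→Y gives 12>9]
(A,Q,Y): not NE [P1→B gives 3>2; P2→R gives 9>6]
(A,Q,Z): not NE [P1→B gives 9>0; P2→R gives 9>5; P3→Y gives 12>0]
(A,Q,W): not NE [P2→S gives 9>7; P3→Y gives 12>9]
(A,R,X): not NE [P1→B gives 8>1; P2→Q gives 5>3]
(A,R,Y): not NE [P3→X gives 4>0]
(A,R,Z): not NE [P3→X gives 4>3]
(A,R,W): not NE [P2→S gives 9>6; P3→X gives 4>3]
(A,S,X): not NE [P2→Q gives 5>4; P3→W gives 5>3]
(A,S,Y): not NE [P2→R gives 9>6; P3→W gives 5>1]
(A,S,Z): not NE [P2→R gives 9>5; P3→W gives 5>4]
(A,S,W): NE
(B,P,X): not NE [P2→R gives 9>0; P3→W gives 8>3]
(B,P,Y): not NE [P2→S gives 9>4; P3→W gives 8>7]
(B,P,Z): not NE [P2→S gives 9>8; P3→W gives 8>0]
(B,P,W): not NE [P1→A gives 4>1; P2→Q gives 8>2]
(B,Q,X): not NE [P2→R gives 9>6]
(B,Q,Y): not NE [P2→S gives 9>4; P3→X gives 5>2]
(B,Q,Z): not NE [P2→S gives 9>8; P3→X gives 5>2]
(B,Q,W): not NE [P1→A gives 9>1; P3→X gives 5>0]
(B,R,X): not NE [P3→Z gives 7>3]
(B,R,Y): not NE [P1→A gives 9>6; P2→S gives 9>1; P3→Z gives 7>6]
(B,R,Z): not NE [P1→A gives 6>0; P2→S gives 9>1]
(B,R,W): not NE [P1→A gives 7>2; P2→Q gives 8>5; P3→Z gives 7>5]
(B,S,X): not NE [P2→R gives 9>3; P3→Z gives 9>2]
(B,S,Y): not NE [P1→A gives 7>5; P3→Z gives 9>0]
(B,S,Z): not NE [P1→A gives 9>6]
(B,S,W): not NE [P2→Q gives 8>6; P3→Z gives 9>7]

NE set: (A,S,W)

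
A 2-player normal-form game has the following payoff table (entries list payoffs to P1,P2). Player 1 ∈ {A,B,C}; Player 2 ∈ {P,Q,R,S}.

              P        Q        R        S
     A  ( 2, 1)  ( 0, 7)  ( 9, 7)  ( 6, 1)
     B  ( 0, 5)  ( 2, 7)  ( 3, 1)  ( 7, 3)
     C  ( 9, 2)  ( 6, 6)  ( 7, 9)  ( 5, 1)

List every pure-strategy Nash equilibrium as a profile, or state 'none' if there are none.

PSNE = {(A,R)}

(A,P): not NE [P1→C gives 9>2; P2→R gives 7>1]
(A,Q): not NE [P1→C gives 6>0]
(A,R): NE
(A,S): not NE [P1→B gives 7>6; P2→R gives 7>1]
(B,P): not NE [P1→C gives 9>0; P2→Q gives 7>5]
(B,Q): not NE [P1→C gives 6>2]
(B,R): not NE [P1→A gives 9>3; P2→Q gives 7>1]
(B,S): not NE [P2→Q gives 7>3]
(C,P): not NE [P2→R gives 9>2]
(C,Q): not NE [P2→R gives 9>6]
(C,R): not NE [P1→A gives 9>7]
(C,S): not NE [P1→B gives 7>5; P2→R gives 9>1]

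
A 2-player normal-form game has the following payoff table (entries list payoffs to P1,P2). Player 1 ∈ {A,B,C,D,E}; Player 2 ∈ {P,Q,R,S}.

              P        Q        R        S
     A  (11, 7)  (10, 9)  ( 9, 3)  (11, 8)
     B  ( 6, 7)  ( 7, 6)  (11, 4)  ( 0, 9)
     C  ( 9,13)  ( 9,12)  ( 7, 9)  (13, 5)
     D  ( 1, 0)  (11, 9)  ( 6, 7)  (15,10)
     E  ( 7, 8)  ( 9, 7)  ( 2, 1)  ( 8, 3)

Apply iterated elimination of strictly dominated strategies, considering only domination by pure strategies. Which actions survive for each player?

P1 drop E (A beats it: P:11>7 Q:10>9 R:9>2 S:11>8)
P2 drop R (Q beats it: A:9>3 B:6>4 C:12>9 D:9>7)
P1 drop B (A beats it: P:11>6 Q:10>7 S:11>0)
P1→{A,C,D} P2→{P,Q,S}

Remaining: P1:{A,C,D} P2:{P,Q,S}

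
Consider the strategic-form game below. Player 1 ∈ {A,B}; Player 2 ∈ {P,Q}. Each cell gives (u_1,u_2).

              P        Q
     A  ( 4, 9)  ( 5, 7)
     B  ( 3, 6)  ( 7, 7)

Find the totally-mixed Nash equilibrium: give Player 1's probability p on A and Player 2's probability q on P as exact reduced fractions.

p=1/3, q=2/3

P1 indiff ⇒ q·4+(1-q)·5 = q·3+(1-q)·7 ⇒ q(1) = (1-q)(2) ⇒ q = 2/3
P2 indiff ⇒ p·9+(1-p)·6 = p·7+(1-p)·7 ⇒ p(2) = (1-p)(1) ⇒ p = 1/3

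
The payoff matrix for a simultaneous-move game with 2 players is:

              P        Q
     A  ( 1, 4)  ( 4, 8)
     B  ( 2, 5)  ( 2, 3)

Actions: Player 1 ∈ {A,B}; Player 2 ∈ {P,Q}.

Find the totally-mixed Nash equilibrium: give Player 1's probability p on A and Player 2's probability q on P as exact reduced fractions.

p=1/3, q=2/3

P1 indiff ⇒ q·1+(1-q)·4 = q·2+(1-q)·2 ⇒ q(-1) = (1-q)(-2) ⇒ q = 2/3
P2 indiff ⇒ p·4+(1-p)·5 = p·8+(1-p)·3 ⇒ p(-4) = (1-p)(-2) ⇒ p = 1/3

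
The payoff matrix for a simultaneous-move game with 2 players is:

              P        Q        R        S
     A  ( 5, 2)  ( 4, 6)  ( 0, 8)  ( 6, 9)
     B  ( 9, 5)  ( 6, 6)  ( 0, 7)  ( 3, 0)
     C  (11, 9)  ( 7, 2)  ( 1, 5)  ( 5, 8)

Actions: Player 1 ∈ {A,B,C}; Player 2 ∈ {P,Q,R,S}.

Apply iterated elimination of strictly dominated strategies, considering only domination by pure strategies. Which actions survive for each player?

Survivors P1:{A,C} P2:{P,S}

P1 drop B (C beats it: P:11>9 Q:7>6 R:1>0 S:5>3)
P2 drop Q (R beats it: A:8>6 C:5>2)
P2 drop R (S beats it: A:9>8 C:8>5)
P1→{A,C} P2→{P,S}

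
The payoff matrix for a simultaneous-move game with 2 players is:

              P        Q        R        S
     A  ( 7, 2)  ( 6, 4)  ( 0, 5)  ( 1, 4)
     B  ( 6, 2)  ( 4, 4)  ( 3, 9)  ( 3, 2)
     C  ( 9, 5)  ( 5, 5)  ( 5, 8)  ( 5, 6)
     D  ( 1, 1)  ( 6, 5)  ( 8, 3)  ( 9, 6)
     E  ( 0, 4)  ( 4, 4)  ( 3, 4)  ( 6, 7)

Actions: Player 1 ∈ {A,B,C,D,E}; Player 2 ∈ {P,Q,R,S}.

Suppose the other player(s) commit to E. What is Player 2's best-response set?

argmax u_2 = {S}

u_2(P vs E) = 4
u_2(Q vs E) = 4
u_2(R vs E) = 4
u_2(S vs E) = 7
max payoff 7 at {S}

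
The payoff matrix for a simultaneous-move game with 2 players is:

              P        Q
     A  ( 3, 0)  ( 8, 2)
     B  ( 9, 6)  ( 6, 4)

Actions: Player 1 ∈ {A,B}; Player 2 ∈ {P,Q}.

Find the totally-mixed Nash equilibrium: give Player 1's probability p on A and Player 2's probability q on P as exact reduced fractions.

P1 mixes 1/2 on A; P2 mixes 1/4 on P

P1 indiff ⇒ q·3+(1-q)·8 = q·9+(1-q)·6 ⇒ q(-6) = (1-q)(-2) ⇒ q = 1/4
P2 indiff ⇒ p·0+(1-p)·6 = p·2+(1-p)·4 ⇒ p(-2) = (1-p)(-2) ⇒ p = 1/2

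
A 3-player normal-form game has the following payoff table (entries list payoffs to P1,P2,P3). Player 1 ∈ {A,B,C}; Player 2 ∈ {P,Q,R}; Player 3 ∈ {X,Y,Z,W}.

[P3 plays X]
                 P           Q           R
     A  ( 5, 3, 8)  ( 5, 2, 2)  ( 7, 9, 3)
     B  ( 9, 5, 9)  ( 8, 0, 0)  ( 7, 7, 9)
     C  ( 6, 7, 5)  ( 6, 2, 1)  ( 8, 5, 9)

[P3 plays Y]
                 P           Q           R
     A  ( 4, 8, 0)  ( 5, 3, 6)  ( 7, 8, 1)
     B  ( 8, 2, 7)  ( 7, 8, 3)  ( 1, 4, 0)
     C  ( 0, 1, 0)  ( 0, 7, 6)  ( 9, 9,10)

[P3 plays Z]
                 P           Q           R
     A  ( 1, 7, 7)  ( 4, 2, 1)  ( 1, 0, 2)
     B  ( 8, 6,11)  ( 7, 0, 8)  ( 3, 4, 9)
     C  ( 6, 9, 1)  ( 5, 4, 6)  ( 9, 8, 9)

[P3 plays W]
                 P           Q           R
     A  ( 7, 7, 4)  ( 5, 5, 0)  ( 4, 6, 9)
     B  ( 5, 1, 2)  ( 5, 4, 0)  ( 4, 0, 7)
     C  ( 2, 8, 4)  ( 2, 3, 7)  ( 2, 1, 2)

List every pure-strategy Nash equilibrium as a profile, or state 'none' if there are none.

(A,P,X): not NE [P1→B gives 9>5; P2→R gives 9>3]
(A,P,Y): not NE [P1→B gives 8>4; P3→X gives 8>0]
(A,P,Z): not NE [P1→B gives 8>1; P3→X gives 8>7]
(A,P,W): not NE [P3→X gives 8>4]
(A,Q,X): not NE [P1→B gives 8>5; P2→R gives 9>2; P3→Y gives 6>2]
(A,Q,Y): not NE [P1→B gives 7>5; P2→R gives 8>3]
(A,Q,Z): not NE [P1→B gives 7>4; P2→P gives 7>2; P3→Y gives 6>1]
(A,Q,W): not NE [P2→P gives 7>5; P3→Y gives 6>0]
(A,R,X): not NE [P1→C gives 8>7; P3→W gives 9>3]
(A,R,Y): not NE [P1→C gives 9>7; P3→W gives 9>1]
(A,R,Z): not NE [P1→C gives 9>1; P2→P gives 7>0; P3→W gives 9>2]
(A,R,W): not NE [P2→P gives 7>6]
(B,P,X): not NE [P2→R gives 7>5; P3→Z gives 11>9]
(B,P,Y): not NE [P2→Q gives 8>2; P3→Z gives 11>7]
(B,P,Z): NE
(B,P,W): not NE [P1→A gives 7>5; P2→Q gives 4>1; P3→Z gives 11>2]
(B,Q,X): not NE [P2→R gives 7>0; P3→Z gives 8>0]
(B,Q,Y): not NE [P3→Z gives 8>3]
(B,Q,Z): not NE [P2→P gives 6>0]
(B,Q,W): not NE [P3→Z gives 8>0]
(B,R,X): not NE [P1→C gives 8>7]
(B,R,Y): not NE [P1→C gives 9>1; P2→Q gives 8>4; P3→Z gives 9>0]
(B,R,Z): not NE [P1→C gives 9>3; P2→P gives 6>4]
(B,R,W): not NE [P2→Q gives 4>0; P3→Z gives 9>7]
(C,P,X): not NE [P1→B gives 9>6]
(C,P,Y): not NE [P1→B gives 8>0; P2→R gives 9>1; P3→X gives 5>0]
(C,P,Z): not NE [P1→B gives 8>6; P3→X gives 5>1]
(C,P,W): not NE [P1→A gives 7>2; P3→X gives 5>4]
(C,Q,X): not NE [P1→B gives 8>6; P2→P gives 7>2; P3→W gives 7>1]
(C,Q,Y): not NE [P1→B gives 7>0; P2→R gives 9>7; P3→W gives 7>6]
(C,Q,Z): not NE [P1→B gives 7>5; P2→P gives 9>4; P3→W gives 7>6]
(C,Q,W): not NE [P1→B gives 5>2; P2→P gives 8>3]
(C,R,X): not NE [P2→P gives 7>5; P3→Y gives 10>9]
(C,R,Y): NE
(C,R,Z): not NE [P2→P gives 9>8; P3→Y gives 10>9]
(C,R,W): not NE [P1→B gives 4>2; P2→P gives 8>1; P3→Y gives 10>2]

NE set: (B,P,Z), (C,R,Y)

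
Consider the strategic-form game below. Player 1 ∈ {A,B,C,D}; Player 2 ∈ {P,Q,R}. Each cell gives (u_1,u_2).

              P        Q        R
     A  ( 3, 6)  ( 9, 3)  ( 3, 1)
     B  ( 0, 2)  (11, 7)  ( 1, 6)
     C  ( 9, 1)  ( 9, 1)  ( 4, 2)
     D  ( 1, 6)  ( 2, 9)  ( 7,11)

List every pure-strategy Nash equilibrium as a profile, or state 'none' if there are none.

NE set: (B,Q), (D,R)

(A,P): not NE [P1→C gives 9>3]
(A,Q): not NE [P1→B gives 11>9; P2→P gives 6>3]
(A,R): not NE [P1→D gives 7>3; P2→P gives 6>1]
(B,P): not NE [P1→C gives 9>0; P2→Q gives 7>2]
(B,Q): NE
(B,R): not NE [P1→D gives 7>1; P2→Q gives 7>6]
(C,P): not NE [P2→R gives 2>1]
(C,Q): not NE [P1→B gives 11>9; P2→R gives 2>1]
(C,R): not NE [P1→D gives 7>4]
(D,P): not NE [P1→C gives 9>1; P2→R gives 11>6]
(D,Q): not NE [P1→B gives 11>2; P2→R gives 11>9]
(D,R): NE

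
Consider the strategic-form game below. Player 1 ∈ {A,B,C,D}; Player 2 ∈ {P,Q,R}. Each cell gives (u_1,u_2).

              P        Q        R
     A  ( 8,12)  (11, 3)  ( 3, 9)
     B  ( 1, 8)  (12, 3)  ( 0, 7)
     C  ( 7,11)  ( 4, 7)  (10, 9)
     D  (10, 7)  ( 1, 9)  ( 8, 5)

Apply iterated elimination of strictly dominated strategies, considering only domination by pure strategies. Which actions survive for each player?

Survivors P1:{A,B,D} P2:{P,Q}

P2 drop R (P beats it: A:12>9 B:8>7 C:11>9 D:7>5)
P1 drop C (A beats it: P:8>7 Q:11>4)
P1→{A,B,D} P2→{P,Q}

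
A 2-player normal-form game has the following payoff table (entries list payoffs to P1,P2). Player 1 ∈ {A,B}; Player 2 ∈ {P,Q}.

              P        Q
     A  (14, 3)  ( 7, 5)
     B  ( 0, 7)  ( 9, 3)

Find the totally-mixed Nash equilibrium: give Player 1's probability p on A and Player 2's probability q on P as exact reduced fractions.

P1 indiff ⇒ q·14+(1-q)·7 = q·0+(1-q)·9 ⇒ q(14) = (1-q)(2) ⇒ q = 1/8
P2 indiff ⇒ p·3+(1-p)·7 = p·5+(1-p)·3 ⇒ p(-2) = (1-p)(-4) ⇒ p = 2/3

P1 mixes 2/3 on A; P2 mixes 1/8 on P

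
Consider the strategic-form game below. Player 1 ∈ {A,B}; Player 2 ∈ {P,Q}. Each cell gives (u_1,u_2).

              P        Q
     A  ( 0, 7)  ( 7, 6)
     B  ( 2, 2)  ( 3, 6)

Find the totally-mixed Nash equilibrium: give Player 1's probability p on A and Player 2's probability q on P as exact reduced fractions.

(p,q) = (4/5, 2/3)

P1 indiff ⇒ q·0+(1-q)·7 = q·2+(1-q)·3 ⇒ q(-2) = (1-q)(-4) ⇒ q = 2/3
P2 indiff ⇒ p·7+(1-p)·2 = p·6+(1-p)·6 ⇒ p(1) = (1-p)(4) ⇒ p = 4/5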